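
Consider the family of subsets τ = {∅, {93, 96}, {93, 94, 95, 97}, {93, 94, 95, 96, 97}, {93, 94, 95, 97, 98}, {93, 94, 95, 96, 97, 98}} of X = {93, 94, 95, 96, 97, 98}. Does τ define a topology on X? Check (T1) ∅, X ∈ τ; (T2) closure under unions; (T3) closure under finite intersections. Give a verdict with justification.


τ is NOT a topology on X.

Axiom (T1): ∅ ∈ τ? Yes; X ∈ τ? Yes.
Axiom (T2/T3): check pairwise unions and intersections of members of τ.
Counterexample for (T3): {93, 96} ∩ {93, 94, 95, 97} = {93} ∉ τ. Therefore τ is NOT a topology.


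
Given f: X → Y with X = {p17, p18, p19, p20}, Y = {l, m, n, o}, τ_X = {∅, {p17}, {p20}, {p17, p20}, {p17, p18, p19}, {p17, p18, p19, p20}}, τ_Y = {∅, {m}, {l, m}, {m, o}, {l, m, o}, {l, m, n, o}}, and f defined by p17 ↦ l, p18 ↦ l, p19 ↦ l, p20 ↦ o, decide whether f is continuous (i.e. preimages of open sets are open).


f IS continuous.

Compute f^{-1}(U) for each U ∈ τ_Y:
  U = ∅: f^{-1}(U) = ∅ ∈ τ_X ✓.
  U = {m}: f^{-1}(U) = ∅ ∈ τ_X ✓.
  U = {l, m}: f^{-1}(U) = {p17, p18, p19} ∈ τ_X ✓.
  U = {m, o}: f^{-1}(U) = {p20} ∈ τ_X ✓.
  U = {l, m, o}: f^{-1}(U) = {p17, p18, p19, p20} ∈ τ_X ✓.
  U = {l, m, n, o}: f^{-1}(U) = {p17, p18, p19, p20} ∈ τ_X ✓.
Every preimage lies in τ_X, so f IS continuous.


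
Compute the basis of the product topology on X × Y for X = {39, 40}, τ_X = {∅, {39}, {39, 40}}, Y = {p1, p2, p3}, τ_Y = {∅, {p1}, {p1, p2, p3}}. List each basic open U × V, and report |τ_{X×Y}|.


Basis B = {∅ × ∅, {39} × {p1}, {39, 40} × {p1}, {39} × {p1, p2, p3}, {39, 40} × {p1, p2, p3}}; |τ_{X×Y}| = 6.

Enumerate products U × V with U ∈ τ_X, V ∈ τ_Y (deduplicated):
  ∅ × ∅ = {} (∅)
  {39} × {p1} = {(39,p1)}
  {39, 40} × {p1} = {(39,p1), (40,p1)}
  {39} × {p1, p2, p3} = {(39,p1), (39,p2), (39,p3)}
  {39, 40} × {p1, p2, p3} = {(39,p1), (39,p2), (39,p3), (40,p1), (40,p2), (40,p3)}
These 5 distinct sets form the basis B.
Close under arbitrary unions to get τ_{X×Y}; counting gives |τ_{X×Y}| = 6.


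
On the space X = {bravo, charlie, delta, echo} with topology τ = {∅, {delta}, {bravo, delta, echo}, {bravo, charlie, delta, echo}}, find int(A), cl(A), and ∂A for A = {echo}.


int(A) = ∅, cl(A) = {bravo, charlie, echo}, ∂A = {bravo, charlie, echo}.

Closed sets in (X, τ) are complements of opens:
  closed(X, τ) = {∅, {charlie}, {bravo, charlie, echo}, {bravo, charlie, delta, echo}}.
int(A) = ⋃ {U ∈ τ : U ⊆ A}. Opens contained in A: ∅.
Taking the union of these: int(A) = ∅.
cl(A) = ⋂ {C closed : A ⊆ C}. Closed sets containing A: {bravo, charlie, echo}, {bravo, charlie, delta, echo}.
Intersecting these: cl(A) = {bravo, charlie, echo}.
∂A = cl(A) ∖ int(A) = {bravo, charlie, echo} ∖ ∅ = {bravo, charlie, echo}.


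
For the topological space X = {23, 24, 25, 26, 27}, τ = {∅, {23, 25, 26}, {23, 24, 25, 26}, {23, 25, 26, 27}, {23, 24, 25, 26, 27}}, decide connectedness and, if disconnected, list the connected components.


(X, τ) is connected.

Find clopen sets (U ∈ τ with X ∖ U ∈ τ):
  U = ∅, X ∖ U = {23, 24, 25, 26, 27} — both open, so U is clopen.
  U = {23, 24, 25, 26, 27}, X ∖ U = ∅ — both open, so U is clopen.
Only trivial clopens (∅ and X) exist, so (X, τ) is connected.
Compute connected components by grouping points that agree on all clopens:
  component: {23, 24, 25, 26, 27}


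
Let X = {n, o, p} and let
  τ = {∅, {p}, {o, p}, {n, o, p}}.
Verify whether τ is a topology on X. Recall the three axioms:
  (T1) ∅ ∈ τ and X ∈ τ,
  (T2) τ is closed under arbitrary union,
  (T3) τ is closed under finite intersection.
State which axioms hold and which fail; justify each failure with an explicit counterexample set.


τ IS a topology on X.

Axiom (T1): ∅ ∈ τ? Yes; X ∈ τ? Yes.
Axiom (T2/T3): check pairwise unions and intersections of members of τ.
All pairwise intersections and unions checked — each lies in τ. Therefore τ satisfies (T1), (T2), (T3): it IS a topology on X.


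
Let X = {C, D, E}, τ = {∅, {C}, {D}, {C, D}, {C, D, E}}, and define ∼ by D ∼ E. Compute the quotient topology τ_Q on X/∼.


X/∼ = {[C], [D=E]}; |τ_Q| = 3.

Equivalence classes: [C], [D=E].
Quotient map π: X → X/∼ sends C ↦ [C], D ↦ [D=E], E ↦ [D=E].
For each subset V ⊆ X/∼, compute π^{-1}(V) ⊆ X and check whether π^{-1}(V) ∈ τ. V is open in τ_Q iff π^{-1}(V) ∈ τ.
  V = {}: π^{-1}(V) = ∅ ∈ τ ✓.
  V = {[C]}: π^{-1}(V) = {C} ∈ τ ✓.
  V = {[D=E]}: π^{-1}(V) = {D, E} ∉ τ ✗.
  V = {[C], [D=E]}: π^{-1}(V) = {C, D, E} ∈ τ ✓.
Open sets in the quotient: τ_Q = {{}, {[C]}, {[C], [D=E]}} (3 elements).


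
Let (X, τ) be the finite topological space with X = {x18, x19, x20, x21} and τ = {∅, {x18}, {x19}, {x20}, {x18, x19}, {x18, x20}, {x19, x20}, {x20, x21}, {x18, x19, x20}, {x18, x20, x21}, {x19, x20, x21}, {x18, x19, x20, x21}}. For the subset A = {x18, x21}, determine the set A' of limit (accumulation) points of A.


A' = ∅

For each x ∈ X, list the open sets U ∈ τ with x ∈ U, then check whether U ∩ (A ∖ {x}) ≠ ∅ for every such U.
  x = x18: open {x18} ∋ x has {x18} ∩ (A ∖ {x18}) = ∅, so x is NOT a limit point.
  x = x19: open {x19} ∋ x has {x19} ∩ (A ∖ {x19}) = ∅, so x is NOT a limit point.
  x = x20: open {x20} ∋ x has {x20} ∩ (A ∖ {x20}) = ∅, so x is NOT a limit point.
  x = x21: open {x20, x21} ∋ x has {x20, x21} ∩ (A ∖ {x21}) = ∅, so x is NOT a limit point.
Collecting: A' = ∅.


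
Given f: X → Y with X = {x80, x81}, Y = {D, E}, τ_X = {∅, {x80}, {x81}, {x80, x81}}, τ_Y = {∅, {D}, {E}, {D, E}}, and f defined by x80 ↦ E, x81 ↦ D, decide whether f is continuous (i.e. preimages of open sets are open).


f IS continuous.

Compute f^{-1}(U) for each U ∈ τ_Y:
  U = ∅: f^{-1}(U) = ∅ ∈ τ_X ✓.
  U = {D}: f^{-1}(U) = {x81} ∈ τ_X ✓.
  U = {E}: f^{-1}(U) = {x80} ∈ τ_X ✓.
  U = {D, E}: f^{-1}(U) = {x80, x81} ∈ τ_X ✓.
Every preimage lies in τ_X, so f IS continuous.


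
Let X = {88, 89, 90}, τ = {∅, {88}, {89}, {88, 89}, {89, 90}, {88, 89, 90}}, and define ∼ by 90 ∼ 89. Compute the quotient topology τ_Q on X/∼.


X/∼ = {[88], [89=90]}; |τ_Q| = 4.

Equivalence classes: [88], [89=90].
Quotient map π: X → X/∼ sends 88 ↦ [88], 89 ↦ [89=90], 90 ↦ [89=90].
For each subset V ⊆ X/∼, compute π^{-1}(V) ⊆ X and check whether π^{-1}(V) ∈ τ. V is open in τ_Q iff π^{-1}(V) ∈ τ.
  V = {}: π^{-1}(V) = ∅ ∈ τ ✓.
  V = {[88]}: π^{-1}(V) = {88} ∈ τ ✓.
  V = {[89=90]}: π^{-1}(V) = {89, 90} ∈ τ ✓.
  V = {[88], [89=90]}: π^{-1}(V) = {88, 89, 90} ∈ τ ✓.
Open sets in the quotient: τ_Q = {{}, {[88]}, {[89=90]}, {[88], [89=90]}} (4 elements).


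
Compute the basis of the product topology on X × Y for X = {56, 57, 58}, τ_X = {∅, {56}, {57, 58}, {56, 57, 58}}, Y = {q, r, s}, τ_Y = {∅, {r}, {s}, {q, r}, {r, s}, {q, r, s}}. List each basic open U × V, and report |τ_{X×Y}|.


Basis B = {∅ × ∅, {56} × {r}, {56} × {s}, {56} × {q, r}, {56} × {r, s}, {57, 58} × {r}, {57, 58} × {s}, {56} × {q, r, s}, {56, 57, 58} × {r}, {56, 57, 58} × {s}, {57, 58} × {q, r}, {57, 58} × {r, s}, {56, 57, 58} × {q, r}, {56, 57, 58} × {r, s}, {57, 58} × {q, r, s}, {56, 57, 58} × {q, r, s}}; |τ_{X×Y}| = 36.

Enumerate products U × V with U ∈ τ_X, V ∈ τ_Y (deduplicated):
  ∅ × ∅ = {} (∅)
  {56} × {r} = {(56,r)}
  {56} × {s} = {(56,s)}
  {56} × {q, r} = {(56,q), (56,r)}
  {56} × {r, s} = {(56,r), (56,s)}
  {57, 58} × {r} = {(57,r), (58,r)}
  {57, 58} × {s} = {(57,s), (58,s)}
  {56} × {q, r, s} = {(56,q), (56,r), (56,s)}
  {56, 57, 58} × {r} = {(56,r), (57,r), (58,r)}
  {56, 57, 58} × {s} = {(56,s), (57,s), (58,s)}
  {57, 58} × {q, r} = {(57,q), (57,r), (58,q), (58,r)}
  {57, 58} × {r, s} = {(57,r), (57,s), (58,r), (58,s)}
  {56, 57, 58} × {q, r} = {(56,q), (56,r), (57,q), (57,r), (58,q), (58,r)}
  {56, 57, 58} × {r, s} = {(56,r), (56,s), (57,r), (57,s), (58,r), (58,s)}
  {57, 58} × {q, r, s} = {(57,q), (57,r), (57,s), (58,q), (58,r), (58,s)}
  {56, 57, 58} × {q, r, s} = {(56,q), (56,r), (56,s), (57,q), (57,r), (57,s), (58,q), (58,r), (58,s)}
These 16 distinct sets form the basis B.
Close under arbitrary unions to get τ_{X×Y}; counting gives |τ_{X×Y}| = 36.


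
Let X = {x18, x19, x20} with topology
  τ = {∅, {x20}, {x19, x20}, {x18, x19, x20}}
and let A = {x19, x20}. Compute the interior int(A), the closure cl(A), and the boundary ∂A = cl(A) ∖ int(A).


int(A) = {x19, x20}, cl(A) = {x18, x19, x20}, ∂A = {x18}.

Closed sets in (X, τ) are complements of opens:
  closed(X, τ) = {∅, {x18}, {x18, x19}, {x18, x19, x20}}.
int(A) = ⋃ {U ∈ τ : U ⊆ A}. Opens contained in A: ∅, {x20}, {x19, x20}.
Taking the union of these: int(A) = {x19, x20}.
cl(A) = ⋂ {C closed : A ⊆ C}. Closed sets containing A: {x18, x19, x20}.
Intersecting these: cl(A) = {x18, x19, x20}.
∂A = cl(A) ∖ int(A) = {x18, x19, x20} ∖ {x19, x20} = {x18}.


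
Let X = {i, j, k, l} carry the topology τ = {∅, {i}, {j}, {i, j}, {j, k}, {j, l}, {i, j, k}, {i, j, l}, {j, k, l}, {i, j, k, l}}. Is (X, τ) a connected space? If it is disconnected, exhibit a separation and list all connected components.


(X, τ) is disconnected; components = [{i}, {j, k, l}].

Find clopen sets (U ∈ τ with X ∖ U ∈ τ):
  U = ∅, X ∖ U = {i, j, k, l} — both open, so U is clopen.
  U = {i}, X ∖ U = {j, k, l} — both open, so U is clopen.
  U = {j, k, l}, X ∖ U = {i} — both open, so U is clopen.
  U = {i, j, k, l}, X ∖ U = ∅ — both open, so U is clopen.
Nontrivial clopen(s) exist: e.g. {i}. So (X, τ) is disconnected.
Compute connected components by grouping points that agree on all clopens:
  component: {i}
  component: {j, k, l}


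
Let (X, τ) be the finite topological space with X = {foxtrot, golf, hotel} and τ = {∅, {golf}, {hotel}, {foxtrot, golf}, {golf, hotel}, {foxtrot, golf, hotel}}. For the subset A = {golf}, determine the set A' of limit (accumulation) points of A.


A' = {foxtrot}

For each x ∈ X, list the open sets U ∈ τ with x ∈ U, then check whether U ∩ (A ∖ {x}) ≠ ∅ for every such U.
  x = foxtrot: opens ∋ x are {foxtrot, golf}, {foxtrot, golf, hotel}; each meets A ∖ {foxtrot}, so x IS a limit point.
  x = golf: open {golf} ∋ x has {golf} ∩ (A ∖ {golf}) = ∅, so x is NOT a limit point.
  x = hotel: open {hotel} ∋ x has {hotel} ∩ (A ∖ {hotel}) = ∅, so x is NOT a limit point.
Collecting: A' = {foxtrot}.


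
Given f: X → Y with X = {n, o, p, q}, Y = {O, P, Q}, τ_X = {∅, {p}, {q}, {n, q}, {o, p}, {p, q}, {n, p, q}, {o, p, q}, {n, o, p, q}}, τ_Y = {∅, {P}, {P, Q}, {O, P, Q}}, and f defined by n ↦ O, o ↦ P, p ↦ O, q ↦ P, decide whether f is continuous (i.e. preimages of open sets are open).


f is NOT continuous.

Compute f^{-1}(U) for each U ∈ τ_Y:
  U = ∅: f^{-1}(U) = ∅ ∈ τ_X ✓.
  U = {P}: f^{-1}(U) = {o, q} ∉ τ_X ✗.
  U = {P, Q}: f^{-1}(U) = {o, q} ∉ τ_X ✗.
  U = {O, P, Q}: f^{-1}(U) = {n, o, p, q} ∈ τ_X ✓.
Found U = {P} with f^{-1}(U) = {o, q} not in τ_X. Therefore f is NOT continuous.


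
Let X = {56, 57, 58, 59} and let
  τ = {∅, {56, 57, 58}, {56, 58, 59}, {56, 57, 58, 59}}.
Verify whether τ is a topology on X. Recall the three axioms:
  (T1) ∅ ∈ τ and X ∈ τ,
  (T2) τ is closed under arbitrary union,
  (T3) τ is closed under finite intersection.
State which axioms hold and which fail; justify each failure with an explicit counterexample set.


τ is NOT a topology on X.

Axiom (T1): ∅ ∈ τ? Yes; X ∈ τ? Yes.
Axiom (T2/T3): check pairwise unions and intersections of members of τ.
Counterexample for (T3): {56, 57, 58} ∩ {56, 58, 59} = {56, 58} ∉ τ. Therefore τ is NOT a topology.


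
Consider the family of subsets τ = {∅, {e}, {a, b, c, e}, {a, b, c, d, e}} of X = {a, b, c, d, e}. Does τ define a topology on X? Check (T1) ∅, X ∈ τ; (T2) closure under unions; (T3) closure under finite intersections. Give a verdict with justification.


τ IS a topology on X.

Axiom (T1): ∅ ∈ τ? Yes; X ∈ τ? Yes.
Axiom (T2/T3): check pairwise unions and intersections of members of τ.
All pairwise intersections and unions checked — each lies in τ. Therefore τ satisfies (T1), (T2), (T3): it IS a topology on X.


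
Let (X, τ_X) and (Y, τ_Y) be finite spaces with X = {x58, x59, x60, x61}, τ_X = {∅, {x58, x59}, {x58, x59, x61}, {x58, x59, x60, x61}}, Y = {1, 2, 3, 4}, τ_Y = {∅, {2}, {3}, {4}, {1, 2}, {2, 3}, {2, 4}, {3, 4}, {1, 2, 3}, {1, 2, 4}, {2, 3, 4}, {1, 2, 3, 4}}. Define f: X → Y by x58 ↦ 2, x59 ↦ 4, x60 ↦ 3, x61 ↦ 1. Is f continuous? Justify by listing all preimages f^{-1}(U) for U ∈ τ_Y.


f is NOT continuous.

Compute f^{-1}(U) for each U ∈ τ_Y:
  U = ∅: f^{-1}(U) = ∅ ∈ τ_X ✓.
  U = {2}: f^{-1}(U) = {x58} ∉ τ_X ✗.
  U = {3}: f^{-1}(U) = {x60} ∉ τ_X ✗.
  U = {4}: f^{-1}(U) = {x59} ∉ τ_X ✗.
  U = {1, 2}: f^{-1}(U) = {x58, x61} ∉ τ_X ✗.
  U = {2, 3}: f^{-1}(U) = {x58, x60} ∉ τ_X ✗.
  U = {2, 4}: f^{-1}(U) = {x58, x59} ∈ τ_X ✓.
  U = {3, 4}: f^{-1}(U) = {x59, x60} ∉ τ_X ✗.
  U = {1, 2, 3}: f^{-1}(U) = {x58, x60, x61} ∉ τ_X ✗.
  U = {1, 2, 4}: f^{-1}(U) = {x58, x59, x61} ∈ τ_X ✓.
  U = {2, 3, 4}: f^{-1}(U) = {x58, x59, x60} ∉ τ_X ✗.
  U = {1, 2, 3, 4}: f^{-1}(U) = {x58, x59, x60, x61} ∈ τ_X ✓.
Found U = {2} with f^{-1}(U) = {x58} not in τ_X. Therefore f is NOT continuous.


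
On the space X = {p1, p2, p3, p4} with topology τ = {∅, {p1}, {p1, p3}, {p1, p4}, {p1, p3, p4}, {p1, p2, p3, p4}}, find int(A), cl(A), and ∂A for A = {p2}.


int(A) = ∅, cl(A) = {p2}, ∂A = {p2}.

Closed sets in (X, τ) are complements of opens:
  closed(X, τ) = {∅, {p2}, {p2, p3}, {p2, p4}, {p2, p3, p4}, {p1, p2, p3, p4}}.
int(A) = ⋃ {U ∈ τ : U ⊆ A}. Opens contained in A: ∅.
Taking the union of these: int(A) = ∅.
cl(A) = ⋂ {C closed : A ⊆ C}. Closed sets containing A: {p2}, {p2, p3}, {p2, p4}, {p2, p3, p4}, {p1, p2, p3, p4}.
Intersecting these: cl(A) = {p2}.
∂A = cl(A) ∖ int(A) = {p2} ∖ ∅ = {p2}.


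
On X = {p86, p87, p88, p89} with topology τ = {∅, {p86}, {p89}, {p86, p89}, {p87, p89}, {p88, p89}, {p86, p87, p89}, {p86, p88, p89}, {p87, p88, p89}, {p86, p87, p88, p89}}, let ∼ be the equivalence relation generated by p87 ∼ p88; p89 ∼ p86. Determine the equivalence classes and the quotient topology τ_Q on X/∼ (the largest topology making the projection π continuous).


X/∼ = {[p86=p89], [p87=p88]}; |τ_Q| = 3.

Equivalence classes: [p86=p89], [p87=p88].
Quotient map π: X → X/∼ sends p86 ↦ [p86=p89], p87 ↦ [p87=p88], p88 ↦ [p87=p88], p89 ↦ [p86=p89].
For each subset V ⊆ X/∼, compute π^{-1}(V) ⊆ X and check whether π^{-1}(V) ∈ τ. V is open in τ_Q iff π^{-1}(V) ∈ τ.
  V = {}: π^{-1}(V) = ∅ ∈ τ ✓.
  V = {[p86=p89]}: π^{-1}(V) = {p86, p89} ∈ τ ✓.
  V = {[p87=p88]}: π^{-1}(V) = {p87, p88} ∉ τ ✗.
  V = {[p86=p89], [p87=p88]}: π^{-1}(V) = {p86, p87, p88, p89} ∈ τ ✓.
Open sets in the quotient: τ_Q = {{}, {[p86=p89]}, {[p86=p89], [p87=p88]}} (3 elements).


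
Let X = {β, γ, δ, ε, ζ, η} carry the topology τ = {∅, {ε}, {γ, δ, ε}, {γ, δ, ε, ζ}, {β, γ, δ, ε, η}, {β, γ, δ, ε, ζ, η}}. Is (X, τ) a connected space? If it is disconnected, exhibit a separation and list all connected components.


(X, τ) is connected.

Find clopen sets (U ∈ τ with X ∖ U ∈ τ):
  U = ∅, X ∖ U = {β, γ, δ, ε, ζ, η} — both open, so U is clopen.
  U = {β, γ, δ, ε, ζ, η}, X ∖ U = ∅ — both open, so U is clopen.
Only trivial clopens (∅ and X) exist, so (X, τ) is connected.
Compute connected components by grouping points that agree on all clopens:
  component: {β, γ, δ, ε, ζ, η}


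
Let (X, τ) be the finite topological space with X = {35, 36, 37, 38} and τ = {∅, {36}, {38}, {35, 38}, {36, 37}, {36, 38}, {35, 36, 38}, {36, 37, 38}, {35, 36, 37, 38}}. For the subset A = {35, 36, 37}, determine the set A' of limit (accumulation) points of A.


A' = {37}

For each x ∈ X, list the open sets U ∈ τ with x ∈ U, then check whether U ∩ (A ∖ {x}) ≠ ∅ for every such U.
  x = 35: open {35, 38} ∋ x has {35, 38} ∩ (A ∖ {35}) = ∅, so x is NOT a limit point.
  x = 36: open {36} ∋ x has {36} ∩ (A ∖ {36}) = ∅, so x is NOT a limit point.
  x = 37: opens ∋ x are {36, 37}, {36, 37, 38}, {35, 36, 37, 38}; each meets A ∖ {37}, so x IS a limit point.
  x = 38: open {38} ∋ x has {38} ∩ (A ∖ {38}) = ∅, so x is NOT a limit point.
Collecting: A' = {37}.


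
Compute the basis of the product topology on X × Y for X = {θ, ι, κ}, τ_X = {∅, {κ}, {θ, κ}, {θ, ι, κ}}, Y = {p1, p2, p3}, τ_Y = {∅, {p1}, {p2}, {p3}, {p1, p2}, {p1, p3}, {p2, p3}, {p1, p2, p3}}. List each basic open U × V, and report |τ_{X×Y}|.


Basis B = {∅ × ∅, {κ} × {p1}, {κ} × {p2}, {κ} × {p3}, {θ, κ} × {p1}, {θ, κ} × {p2}, {θ, κ} × {p3}, {κ} × {p1, p2}, {κ} × {p1, p3}, {κ} × {p2, p3}, {θ, ι, κ} × {p1}, {θ, ι, κ} × {p2}, {θ, ι, κ} × {p3}, {κ} × {p1, p2, p3}, {θ, κ} × {p1, p2}, {θ, κ} × {p1, p3}, {θ, κ} × {p2, p3}, {θ, κ} × {p1, p2, p3}, {θ, ι, κ} × {p1, p2}, {θ, ι, κ} × {p1, p3}, {θ, ι, κ} × {p2, p3}, {θ, ι, κ} × {p1, p2, p3}}; |τ_{X×Y}| = 64.

Enumerate products U × V with U ∈ τ_X, V ∈ τ_Y (deduplicated):
  ∅ × ∅ = {} (∅)
  {κ} × {p1} = {(κ,p1)}
  {κ} × {p2} = {(κ,p2)}
  {κ} × {p3} = {(κ,p3)}
  {θ, κ} × {p1} = {(θ,p1), (κ,p1)}
  {θ, κ} × {p2} = {(θ,p2), (κ,p2)}
  {θ, κ} × {p3} = {(θ,p3), (κ,p3)}
  {κ} × {p1, p2} = {(κ,p1), (κ,p2)}
  {κ} × {p1, p3} = {(κ,p1), (κ,p3)}
  {κ} × {p2, p3} = {(κ,p2), (κ,p3)}
  {θ, ι, κ} × {p1} = {(θ,p1), (ι,p1), (κ,p1)}
  {θ, ι, κ} × {p2} = {(θ,p2), (ι,p2), (κ,p2)}
  {θ, ι, κ} × {p3} = {(θ,p3), (ι,p3), (κ,p3)}
  {κ} × {p1, p2, p3} = {(κ,p1), (κ,p2), (κ,p3)}
  {θ, κ} × {p1, p2} = {(θ,p1), (θ,p2), (κ,p1), (κ,p2)}
  {θ, κ} × {p1, p3} = {(θ,p1), (θ,p3), (κ,p1), (κ,p3)}
  {θ, κ} × {p2, p3} = {(θ,p2), (θ,p3), (κ,p2), (κ,p3)}
  {θ, κ} × {p1, p2, p3} = {(θ,p1), (θ,p2), (θ,p3), (κ,p1), (κ,p2), (κ,p3)}
  {θ, ι, κ} × {p1, p2} = {(θ,p1), (θ,p2), (ι,p1), (ι,p2), (κ,p1), (κ,p2)}
  {θ, ι, κ} × {p1, p3} = {(θ,p1), (θ,p3), (ι,p1), (ι,p3), (κ,p1), (κ,p3)}
  {θ, ι, κ} × {p2, p3} = {(θ,p2), (θ,p3), (ι,p2), (ι,p3), (κ,p2), (κ,p3)}
  {θ, ι, κ} × {p1, p2, p3} = {(θ,p1), (θ,p2), (θ,p3), (ι,p1), (ι,p2), (ι,p3), (κ,p1), (κ,p2), (κ,p3)}
These 22 distinct sets form the basis B.
Close under arbitrary unions to get τ_{X×Y}; counting gives |τ_{X×Y}| = 64.


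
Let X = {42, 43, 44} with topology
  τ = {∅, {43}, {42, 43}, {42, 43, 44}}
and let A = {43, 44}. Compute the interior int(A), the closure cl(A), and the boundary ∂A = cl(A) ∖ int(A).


int(A) = {43}, cl(A) = {42, 43, 44}, ∂A = {42, 44}.

Closed sets in (X, τ) are complements of opens:
  closed(X, τ) = {∅, {44}, {42, 44}, {42, 43, 44}}.
int(A) = ⋃ {U ∈ τ : U ⊆ A}. Opens contained in A: ∅, {43}.
Taking the union of these: int(A) = {43}.
cl(A) = ⋂ {C closed : A ⊆ C}. Closed sets containing A: {42, 43, 44}.
Intersecting these: cl(A) = {42, 43, 44}.
∂A = cl(A) ∖ int(A) = {42, 43, 44} ∖ {43} = {42, 44}.


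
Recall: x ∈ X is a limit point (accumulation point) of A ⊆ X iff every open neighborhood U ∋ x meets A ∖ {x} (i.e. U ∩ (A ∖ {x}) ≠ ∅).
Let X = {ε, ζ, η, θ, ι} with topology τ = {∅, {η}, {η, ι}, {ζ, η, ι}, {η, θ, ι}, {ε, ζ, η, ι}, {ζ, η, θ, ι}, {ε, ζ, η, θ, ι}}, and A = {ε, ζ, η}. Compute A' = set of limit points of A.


A' = {ε, ζ, θ, ι}

For each x ∈ X, list the open sets U ∈ τ with x ∈ U, then check whether U ∩ (A ∖ {x}) ≠ ∅ for every such U.
  x = ε: opens ∋ x are {ε, ζ, η, ι}, {ε, ζ, η, θ, ι}; each meets A ∖ {ε}, so x IS a limit point.
  x = ζ: opens ∋ x are {ζ, η, ι}, {ε, ζ, η, ι}, {ζ, η, θ, ι}, {ε, ζ, η, θ, ι}; each meets A ∖ {ζ}, so x IS a limit point.
  x = η: open {η} ∋ x has {η} ∩ (A ∖ {η}) = ∅, so x is NOT a limit point.
  x = θ: opens ∋ x are {η, θ, ι}, {ζ, η, θ, ι}, {ε, ζ, η, θ, ι}; each meets A ∖ {θ}, so x IS a limit point.
  x = ι: opens ∋ x are {η, ι}, {ζ, η, ι}, {η, θ, ι}, {ε, ζ, η, ι}, {ζ, η, θ, ι}, {ε, ζ, η, θ, ι}; each meets A ∖ {ι}, so x IS a limit point.
Collecting: A' = {ε, ζ, θ, ι}.


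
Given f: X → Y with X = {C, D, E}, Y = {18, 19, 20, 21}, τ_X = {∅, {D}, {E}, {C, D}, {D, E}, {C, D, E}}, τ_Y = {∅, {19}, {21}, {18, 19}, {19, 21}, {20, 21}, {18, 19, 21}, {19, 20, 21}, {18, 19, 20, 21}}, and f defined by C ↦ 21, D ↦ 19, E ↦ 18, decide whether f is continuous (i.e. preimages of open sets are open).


f is NOT continuous.

Compute f^{-1}(U) for each U ∈ τ_Y:
  U = ∅: f^{-1}(U) = ∅ ∈ τ_X ✓.
  U = {19}: f^{-1}(U) = {D} ∈ τ_X ✓.
  U = {21}: f^{-1}(U) = {C} ∉ τ_X ✗.
  U = {18, 19}: f^{-1}(U) = {D, E} ∈ τ_X ✓.
  U = {19, 21}: f^{-1}(U) = {C, D} ∈ τ_X ✓.
  U = {20, 21}: f^{-1}(U) = {C} ∉ τ_X ✗.
  U = {18, 19, 21}: f^{-1}(U) = {C, D, E} ∈ τ_X ✓.
  U = {19, 20, 21}: f^{-1}(U) = {C, D} ∈ τ_X ✓.
  U = {18, 19, 20, 21}: f^{-1}(U) = {C, D, E} ∈ τ_X ✓.
Found U = {21} with f^{-1}(U) = {C} not in τ_X. Therefore f is NOT continuous.


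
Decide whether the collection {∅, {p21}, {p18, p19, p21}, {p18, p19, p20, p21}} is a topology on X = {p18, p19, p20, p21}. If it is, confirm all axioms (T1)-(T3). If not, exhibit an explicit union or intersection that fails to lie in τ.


τ IS a topology on X.

Axiom (T1): ∅ ∈ τ? Yes; X ∈ τ? Yes.
Axiom (T2/T3): check pairwise unions and intersections of members of τ.
All pairwise intersections and unions checked — each lies in τ. Therefore τ satisfies (T1), (T2), (T3): it IS a topology on X.


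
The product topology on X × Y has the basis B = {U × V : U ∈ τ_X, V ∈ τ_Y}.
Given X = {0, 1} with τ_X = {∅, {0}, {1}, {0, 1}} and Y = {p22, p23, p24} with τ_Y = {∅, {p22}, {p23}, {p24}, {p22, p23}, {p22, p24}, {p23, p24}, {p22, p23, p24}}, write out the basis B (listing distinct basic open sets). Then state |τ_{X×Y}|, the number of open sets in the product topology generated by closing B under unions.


Basis B = {∅ × ∅, {0} × {p22}, {0} × {p23}, {0} × {p24}, {1} × {p22}, {1} × {p23}, {1} × {p24}, {0} × {p22, p23}, {0} × {p22, p24}, {0, 1} × {p22}, {0} × {p23, p24}, {0, 1} × {p23}, {0, 1} × {p24}, {1} × {p22, p23}, {1} × {p22, p24}, {1} × {p23, p24}, {0} × {p22, p23, p24}, {1} × {p22, p23, p24}, {0, 1} × {p22, p23}, {0, 1} × {p22, p24}, {0, 1} × {p23, p24}, {0, 1} × {p22, p23, p24}}; |τ_{X×Y}| = 64.

Enumerate products U × V with U ∈ τ_X, V ∈ τ_Y (deduplicated):
  ∅ × ∅ = {} (∅)
  {0} × {p22} = {(0,p22)}
  {0} × {p23} = {(0,p23)}
  {0} × {p24} = {(0,p24)}
  {1} × {p22} = {(1,p22)}
  {1} × {p23} = {(1,p23)}
  {1} × {p24} = {(1,p24)}
  {0} × {p22, p23} = {(0,p22), (0,p23)}
  {0} × {p22, p24} = {(0,p22), (0,p24)}
  {0, 1} × {p22} = {(0,p22), (1,p22)}
  {0} × {p23, p24} = {(0,p23), (0,p24)}
  {0, 1} × {p23} = {(0,p23), (1,p23)}
  {0, 1} × {p24} = {(0,p24), (1,p24)}
  {1} × {p22, p23} = {(1,p22), (1,p23)}
  {1} × {p22, p24} = {(1,p22), (1,p24)}
  {1} × {p23, p24} = {(1,p23), (1,p24)}
  {0} × {p22, p23, p24} = {(0,p22), (0,p23), (0,p24)}
  {1} × {p22, p23, p24} = {(1,p22), (1,p23), (1,p24)}
  {0, 1} × {p22, p23} = {(0,p22), (0,p23), (1,p22), (1,p23)}
  {0, 1} × {p22, p24} = {(0,p22), (0,p24), (1,p22), (1,p24)}
  {0, 1} × {p23, p24} = {(0,p23), (0,p24), (1,p23), (1,p24)}
  {0, 1} × {p22, p23, p24} = {(0,p22), (0,p23), (0,p24), (1,p22), (1,p23), (1,p24)}
These 22 distinct sets form the basis B.
Close under arbitrary unions to get τ_{X×Y}; counting gives |τ_{X×Y}| = 64.


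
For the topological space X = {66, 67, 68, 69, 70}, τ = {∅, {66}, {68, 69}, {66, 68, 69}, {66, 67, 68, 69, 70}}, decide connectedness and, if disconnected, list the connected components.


(X, τ) is connected.

Find clopen sets (U ∈ τ with X ∖ U ∈ τ):
  U = ∅, X ∖ U = {66, 67, 68, 69, 70} — both open, so U is clopen.
  U = {66, 67, 68, 69, 70}, X ∖ U = ∅ — both open, so U is clopen.
Only trivial clopens (∅ and X) exist, so (X, τ) is connected.
Compute connected components by grouping points that agree on all clopens:
  component: {66, 67, 68, 69, 70}


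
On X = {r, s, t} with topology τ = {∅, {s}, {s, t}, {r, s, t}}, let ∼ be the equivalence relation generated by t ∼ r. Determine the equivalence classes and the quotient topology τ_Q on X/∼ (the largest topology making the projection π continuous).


X/∼ = {[r=t], [s]}; |τ_Q| = 3.

Equivalence classes: [r=t], [s].
Quotient map π: X → X/∼ sends r ↦ [r=t], s ↦ [s], t ↦ [r=t].
For each subset V ⊆ X/∼, compute π^{-1}(V) ⊆ X and check whether π^{-1}(V) ∈ τ. V is open in τ_Q iff π^{-1}(V) ∈ τ.
  V = {}: π^{-1}(V) = ∅ ∈ τ ✓.
  V = {[r=t]}: π^{-1}(V) = {r, t} ∉ τ ✗.
  V = {[s]}: π^{-1}(V) = {s} ∈ τ ✓.
  V = {[r=t], [s]}: π^{-1}(V) = {r, s, t} ∈ τ ✓.
Open sets in the quotient: τ_Q = {{}, {[s]}, {[r=t], [s]}} (3 elements).


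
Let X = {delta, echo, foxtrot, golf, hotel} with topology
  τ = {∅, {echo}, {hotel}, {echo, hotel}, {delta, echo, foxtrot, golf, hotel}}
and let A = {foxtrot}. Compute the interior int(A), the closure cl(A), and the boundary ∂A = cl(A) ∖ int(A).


int(A) = ∅, cl(A) = {delta, foxtrot, golf}, ∂A = {delta, foxtrot, golf}.

Closed sets in (X, τ) are complements of opens:
  closed(X, τ) = {∅, {delta, foxtrot, golf}, {delta, echo, foxtrot, golf}, {delta, foxtrot, golf, hotel}, {delta, echo, foxtrot, golf, hotel}}.
int(A) = ⋃ {U ∈ τ : U ⊆ A}. Opens contained in A: ∅.
Taking the union of these: int(A) = ∅.
cl(A) = ⋂ {C closed : A ⊆ C}. Closed sets containing A: {delta, foxtrot, golf}, {delta, echo, foxtrot, golf}, {delta, foxtrot, golf, hotel}, {delta, echo, foxtrot, golf, hotel}.
Intersecting these: cl(A) = {delta, foxtrot, golf}.
∂A = cl(A) ∖ int(A) = {delta, foxtrot, golf} ∖ ∅ = {delta, foxtrot, golf}.


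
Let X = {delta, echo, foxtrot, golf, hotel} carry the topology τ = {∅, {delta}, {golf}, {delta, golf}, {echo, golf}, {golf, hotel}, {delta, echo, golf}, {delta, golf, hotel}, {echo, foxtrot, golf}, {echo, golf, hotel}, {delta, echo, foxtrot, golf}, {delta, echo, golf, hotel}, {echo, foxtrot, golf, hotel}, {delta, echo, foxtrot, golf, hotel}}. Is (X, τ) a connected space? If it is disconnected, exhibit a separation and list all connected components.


(X, τ) is disconnected; components = [{delta}, {echo, foxtrot, golf, hotel}].

Find clopen sets (U ∈ τ with X ∖ U ∈ τ):
  U = ∅, X ∖ U = {delta, echo, foxtrot, golf, hotel} — both open, so U is clopen.
  U = {delta}, X ∖ U = {echo, foxtrot, golf, hotel} — both open, so U is clopen.
  U = {echo, foxtrot, golf, hotel}, X ∖ U = {delta} — both open, so U is clopen.
  U = {delta, echo, foxtrot, golf, hotel}, X ∖ U = ∅ — both open, so U is clopen.
Nontrivial clopen(s) exist: e.g. {delta}. So (X, τ) is disconnected.
Compute connected components by grouping points that agree on all clopens:
  component: {delta}
  component: {echo, foxtrot, golf, hotel}


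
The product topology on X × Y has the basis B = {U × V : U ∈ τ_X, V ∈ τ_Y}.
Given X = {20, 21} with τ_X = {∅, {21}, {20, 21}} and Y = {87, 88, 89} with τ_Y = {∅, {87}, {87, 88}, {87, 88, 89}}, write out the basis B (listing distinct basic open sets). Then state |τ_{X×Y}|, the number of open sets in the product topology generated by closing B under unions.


Basis B = {∅ × ∅, {21} × {87}, {20, 21} × {87}, {21} × {87, 88}, {21} × {87, 88, 89}, {20, 21} × {87, 88}, {20, 21} × {87, 88, 89}}; |τ_{X×Y}| = 10.

Enumerate products U × V with U ∈ τ_X, V ∈ τ_Y (deduplicated):
  ∅ × ∅ = {} (∅)
  {21} × {87} = {(21,87)}
  {20, 21} × {87} = {(20,87), (21,87)}
  {21} × {87, 88} = {(21,87), (21,88)}
  {21} × {87, 88, 89} = {(21,87), (21,88), (21,89)}
  {20, 21} × {87, 88} = {(20,87), (20,88), (21,87), (21,88)}
  {20, 21} × {87, 88, 89} = {(20,87), (20,88), (20,89), (21,87), (21,88), (21,89)}
These 7 distinct sets form the basis B.
Close under arbitrary unions to get τ_{X×Y}; counting gives |τ_{X×Y}| = 10.


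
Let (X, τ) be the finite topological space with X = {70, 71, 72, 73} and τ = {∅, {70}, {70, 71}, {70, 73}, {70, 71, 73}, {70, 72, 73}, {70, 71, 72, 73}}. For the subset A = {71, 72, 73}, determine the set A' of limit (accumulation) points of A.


A' = {72}

For each x ∈ X, list the open sets U ∈ τ with x ∈ U, then check whether U ∩ (A ∖ {x}) ≠ ∅ for every such U.
  x = 70: open {70} ∋ x has {70} ∩ (A ∖ {70}) = ∅, so x is NOT a limit point.
  x = 71: open {70, 71} ∋ x has {70, 71} ∩ (A ∖ {71}) = ∅, so x is NOT a limit point.
  x = 72: opens ∋ x are {70, 72, 73}, {70, 71, 72, 73}; each meets A ∖ {72}, so x IS a limit point.
  x = 73: open {70, 73} ∋ x has {70, 73} ∩ (A ∖ {73}) = ∅, so x is NOT a limit point.
Collecting: A' = {72}.


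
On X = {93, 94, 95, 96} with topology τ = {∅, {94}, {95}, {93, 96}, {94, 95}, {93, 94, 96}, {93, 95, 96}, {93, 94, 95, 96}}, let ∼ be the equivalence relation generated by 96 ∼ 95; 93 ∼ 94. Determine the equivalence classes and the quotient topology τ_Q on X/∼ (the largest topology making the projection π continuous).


X/∼ = {[93=94], [95=96]}; |τ_Q| = 2.

Equivalence classes: [93=94], [95=96].
Quotient map π: X → X/∼ sends 93 ↦ [93=94], 94 ↦ [93=94], 95 ↦ [95=96], 96 ↦ [95=96].
For each subset V ⊆ X/∼, compute π^{-1}(V) ⊆ X and check whether π^{-1}(V) ∈ τ. V is open in τ_Q iff π^{-1}(V) ∈ τ.
  V = {}: π^{-1}(V) = ∅ ∈ τ ✓.
  V = {[93=94]}: π^{-1}(V) = {93, 94} ∉ τ ✗.
  V = {[95=96]}: π^{-1}(V) = {95, 96} ∉ τ ✗.
  V = {[93=94], [95=96]}: π^{-1}(V) = {93, 94, 95, 96} ∈ τ ✓.
Open sets in the quotient: τ_Q = {{}, {[93=94], [95=96]}} (2 elements).


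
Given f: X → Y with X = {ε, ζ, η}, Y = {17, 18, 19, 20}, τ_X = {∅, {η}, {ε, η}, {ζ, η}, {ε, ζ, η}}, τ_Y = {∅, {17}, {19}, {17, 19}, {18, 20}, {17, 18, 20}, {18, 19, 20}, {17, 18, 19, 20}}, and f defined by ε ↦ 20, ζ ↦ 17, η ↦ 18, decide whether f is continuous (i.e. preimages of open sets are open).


f is NOT continuous.

Compute f^{-1}(U) for each U ∈ τ_Y:
  U = ∅: f^{-1}(U) = ∅ ∈ τ_X ✓.
  U = {17}: f^{-1}(U) = {ζ} ∉ τ_X ✗.
  U = {19}: f^{-1}(U) = ∅ ∈ τ_X ✓.
  U = {17, 19}: f^{-1}(U) = {ζ} ∉ τ_X ✗.
  U = {18, 20}: f^{-1}(U) = {ε, η} ∈ τ_X ✓.
  U = {17, 18, 20}: f^{-1}(U) = {ε, ζ, η} ∈ τ_X ✓.
  U = {18, 19, 20}: f^{-1}(U) = {ε, η} ∈ τ_X ✓.
  U = {17, 18, 19, 20}: f^{-1}(U) = {ε, ζ, η} ∈ τ_X ✓.
Found U = {17} with f^{-1}(U) = {ζ} not in τ_X. Therefore f is NOT continuous.


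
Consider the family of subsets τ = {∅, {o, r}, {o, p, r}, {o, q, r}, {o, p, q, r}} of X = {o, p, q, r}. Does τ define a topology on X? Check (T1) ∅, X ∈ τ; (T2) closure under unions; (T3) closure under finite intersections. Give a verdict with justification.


τ IS a topology on X.

Axiom (T1): ∅ ∈ τ? Yes; X ∈ τ? Yes.
Axiom (T2/T3): check pairwise unions and intersections of members of τ.
All pairwise intersections and unions checked — each lies in τ. Therefore τ satisfies (T1), (T2), (T3): it IS a topology on X.


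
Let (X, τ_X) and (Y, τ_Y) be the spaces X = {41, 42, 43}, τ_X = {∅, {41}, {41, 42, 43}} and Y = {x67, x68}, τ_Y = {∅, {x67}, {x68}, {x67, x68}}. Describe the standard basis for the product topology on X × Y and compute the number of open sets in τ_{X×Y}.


Basis B = {∅ × ∅, {41} × {x67}, {41} × {x68}, {41} × {x67, x68}, {41, 42, 43} × {x67}, {41, 42, 43} × {x68}, {41, 42, 43} × {x67, x68}}; |τ_{X×Y}| = 9.

Enumerate products U × V with U ∈ τ_X, V ∈ τ_Y (deduplicated):
  ∅ × ∅ = {} (∅)
  {41} × {x67} = {(41,x67)}
  {41} × {x68} = {(41,x68)}
  {41} × {x67, x68} = {(41,x67), (41,x68)}
  {41, 42, 43} × {x67} = {(41,x67), (42,x67), (43,x67)}
  {41, 42, 43} × {x68} = {(41,x68), (42,x68), (43,x68)}
  {41, 42, 43} × {x67, x68} = {(41,x67), (41,x68), (42,x67), (42,x68), (43,x67), (43,x68)}
These 7 distinct sets form the basis B.
Close under arbitrary unions to get τ_{X×Y}; counting gives |τ_{X×Y}| = 9.


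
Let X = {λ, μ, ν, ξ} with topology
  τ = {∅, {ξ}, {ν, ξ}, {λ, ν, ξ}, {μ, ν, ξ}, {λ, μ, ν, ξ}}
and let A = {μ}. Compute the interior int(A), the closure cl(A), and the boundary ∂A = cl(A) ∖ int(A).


int(A) = ∅, cl(A) = {μ}, ∂A = {μ}.

Closed sets in (X, τ) are complements of opens:
  closed(X, τ) = {∅, {λ}, {μ}, {λ, μ}, {λ, μ, ν}, {λ, μ, ν, ξ}}.
int(A) = ⋃ {U ∈ τ : U ⊆ A}. Opens contained in A: ∅.
Taking the union of these: int(A) = ∅.
cl(A) = ⋂ {C closed : A ⊆ C}. Closed sets containing A: {μ}, {λ, μ}, {λ, μ, ν}, {λ, μ, ν, ξ}.
Intersecting these: cl(A) = {μ}.
∂A = cl(A) ∖ int(A) = {μ} ∖ ∅ = {μ}.


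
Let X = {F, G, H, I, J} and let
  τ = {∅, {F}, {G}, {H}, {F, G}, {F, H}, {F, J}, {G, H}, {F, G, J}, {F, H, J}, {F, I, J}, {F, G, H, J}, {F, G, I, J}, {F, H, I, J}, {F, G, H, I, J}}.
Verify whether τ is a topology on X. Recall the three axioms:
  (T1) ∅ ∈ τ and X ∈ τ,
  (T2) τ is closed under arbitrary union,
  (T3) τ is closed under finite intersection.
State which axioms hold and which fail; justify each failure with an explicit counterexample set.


τ is NOT a topology on X.

Axiom (T1): ∅ ∈ τ? Yes; X ∈ τ? Yes.
Axiom (T2/T3): check pairwise unions and intersections of members of τ.
Counterexample for (T2): {F} ∪ {G, H} = {F, G, H} ∉ τ. Therefore τ is NOT a topology.


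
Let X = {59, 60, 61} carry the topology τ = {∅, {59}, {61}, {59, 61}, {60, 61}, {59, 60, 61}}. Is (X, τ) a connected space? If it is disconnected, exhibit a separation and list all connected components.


(X, τ) is disconnected; components = [{59}, {60, 61}].

Find clopen sets (U ∈ τ with X ∖ U ∈ τ):
  U = ∅, X ∖ U = {59, 60, 61} — both open, so U is clopen.
  U = {59}, X ∖ U = {60, 61} — both open, so U is clopen.
  U = {60, 61}, X ∖ U = {59} — both open, so U is clopen.
  U = {59, 60, 61}, X ∖ U = ∅ — both open, so U is clopen.
Nontrivial clopen(s) exist: e.g. {59}. So (X, τ) is disconnected.
Compute connected components by grouping points that agree on all clopens:
  component: {59}
  component: {60, 61}


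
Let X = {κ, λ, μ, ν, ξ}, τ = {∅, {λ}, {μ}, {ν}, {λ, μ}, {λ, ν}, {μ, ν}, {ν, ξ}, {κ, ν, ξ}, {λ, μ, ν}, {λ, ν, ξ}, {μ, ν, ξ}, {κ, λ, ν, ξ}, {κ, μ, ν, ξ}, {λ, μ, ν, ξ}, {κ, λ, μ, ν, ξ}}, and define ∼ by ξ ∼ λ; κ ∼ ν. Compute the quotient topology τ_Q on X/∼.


X/∼ = {[κ=ν], [λ=ξ], [μ]}; |τ_Q| = 4.

Equivalence classes: [κ=ν], [λ=ξ], [μ].
Quotient map π: X → X/∼ sends κ ↦ [κ=ν], λ ↦ [λ=ξ], μ ↦ [μ], ν ↦ [κ=ν], ξ ↦ [λ=ξ].
For each subset V ⊆ X/∼, compute π^{-1}(V) ⊆ X and check whether π^{-1}(V) ∈ τ. V is open in τ_Q iff π^{-1}(V) ∈ τ.
  V = {}: π^{-1}(V) = ∅ ∈ τ ✓.
  V = {[κ=ν]}: π^{-1}(V) = {κ, ν} ∉ τ ✗.
  V = {[λ=ξ]}: π^{-1}(V) = {λ, ξ} ∉ τ ✗.
  V = {[κ=ν], [λ=ξ]}: π^{-1}(V) = {κ, λ, ν, ξ} ∈ τ ✓.
  V = {[μ]}: π^{-1}(V) = {μ} ∈ τ ✓.
  V = {[κ=ν], [μ]}: π^{-1}(V) = {κ, μ, ν} ∉ τ ✗.
  V = {[λ=ξ], [μ]}: π^{-1}(V) = {λ, μ, ξ} ∉ τ ✗.
  V = {[κ=ν], [λ=ξ], [μ]}: π^{-1}(V) = {κ, λ, μ, ν, ξ} ∈ τ ✓.
Open sets in the quotient: τ_Q = {{}, {[κ=ν], [λ=ξ]}, {[μ]}, {[κ=ν], [λ=ξ], [μ]}} (4 elements).


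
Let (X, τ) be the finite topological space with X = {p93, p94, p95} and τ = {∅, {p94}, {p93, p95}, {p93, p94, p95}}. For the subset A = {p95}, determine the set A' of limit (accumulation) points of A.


A' = {p93}

For each x ∈ X, list the open sets U ∈ τ with x ∈ U, then check whether U ∩ (A ∖ {x}) ≠ ∅ for every such U.
  x = p93: opens ∋ x are {p93, p95}, {p93, p94, p95}; each meets A ∖ {p93}, so x IS a limit point.
  x = p94: open {p94} ∋ x has {p94} ∩ (A ∖ {p94}) = ∅, so x is NOT a limit point.
  x = p95: open {p93, p95} ∋ x has {p93, p95} ∩ (A ∖ {p95}) = ∅, so x is NOT a limit point.
Collecting: A' = {p93}.


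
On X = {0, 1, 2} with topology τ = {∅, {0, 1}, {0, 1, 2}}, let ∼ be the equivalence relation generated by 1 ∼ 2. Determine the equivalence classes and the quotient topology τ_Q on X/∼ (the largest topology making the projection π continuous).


X/∼ = {[0], [1=2]}; |τ_Q| = 2.

Equivalence classes: [0], [1=2].
Quotient map π: X → X/∼ sends 0 ↦ [0], 1 ↦ [1=2], 2 ↦ [1=2].
For each subset V ⊆ X/∼, compute π^{-1}(V) ⊆ X and check whether π^{-1}(V) ∈ τ. V is open in τ_Q iff π^{-1}(V) ∈ τ.
  V = {}: π^{-1}(V) = ∅ ∈ τ ✓.
  V = {[0]}: π^{-1}(V) = {0} ∉ τ ✗.
  V = {[1=2]}: π^{-1}(V) = {1, 2} ∉ τ ✗.
  V = {[0], [1=2]}: π^{-1}(V) = {0, 1, 2} ∈ τ ✓.
Open sets in the quotient: τ_Q = {{}, {[0], [1=2]}} (2 elements).


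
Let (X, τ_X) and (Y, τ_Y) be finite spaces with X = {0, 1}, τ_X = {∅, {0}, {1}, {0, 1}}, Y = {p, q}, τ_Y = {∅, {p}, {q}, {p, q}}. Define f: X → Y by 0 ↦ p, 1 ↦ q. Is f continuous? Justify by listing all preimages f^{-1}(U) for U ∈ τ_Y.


f IS continuous.

Compute f^{-1}(U) for each U ∈ τ_Y:
  U = ∅: f^{-1}(U) = ∅ ∈ τ_X ✓.
  U = {p}: f^{-1}(U) = {0} ∈ τ_X ✓.
  U = {q}: f^{-1}(U) = {1} ∈ τ_X ✓.
  U = {p, q}: f^{-1}(U) = {0, 1} ∈ τ_X ✓.
Every preimage lies in τ_X, so f IS continuous.


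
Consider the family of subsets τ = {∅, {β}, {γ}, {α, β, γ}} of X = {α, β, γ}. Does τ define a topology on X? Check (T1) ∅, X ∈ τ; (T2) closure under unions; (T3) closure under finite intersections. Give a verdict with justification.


τ is NOT a topology on X.

Axiom (T1): ∅ ∈ τ? Yes; X ∈ τ? Yes.
Axiom (T2/T3): check pairwise unions and intersections of members of τ.
Counterexample for (T2): {β} ∪ {γ} = {β, γ} ∉ τ. Therefore τ is NOT a topology.


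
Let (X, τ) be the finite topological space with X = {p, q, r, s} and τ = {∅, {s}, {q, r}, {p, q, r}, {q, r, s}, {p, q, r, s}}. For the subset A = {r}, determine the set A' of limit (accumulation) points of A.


A' = {p, q}

For each x ∈ X, list the open sets U ∈ τ with x ∈ U, then check whether U ∩ (A ∖ {x}) ≠ ∅ for every such U.
  x = p: opens ∋ x are {p, q, r}, {p, q, r, s}; each meets A ∖ {p}, so x IS a limit point.
  x = q: opens ∋ x are {q, r}, {p, q, r}, {q, r, s}, {p, q, r, s}; each meets A ∖ {q}, so x IS a limit point.
  x = r: open {q, r} ∋ x has {q, r} ∩ (A ∖ {r}) = ∅, so x is NOT a limit point.
  x = s: open {s} ∋ x has {s} ∩ (A ∖ {s}) = ∅, so x is NOT a limit point.
Collecting: A' = {p, q}.


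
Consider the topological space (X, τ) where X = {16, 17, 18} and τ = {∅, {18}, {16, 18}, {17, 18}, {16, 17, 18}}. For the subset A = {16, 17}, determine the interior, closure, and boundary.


int(A) = ∅, cl(A) = {16, 17}, ∂A = {16, 17}.

Closed sets in (X, τ) are complements of opens:
  closed(X, τ) = {∅, {16}, {17}, {16, 17}, {16, 17, 18}}.
int(A) = ⋃ {U ∈ τ : U ⊆ A}. Opens contained in A: ∅.
Taking the union of these: int(A) = ∅.
cl(A) = ⋂ {C closed : A ⊆ C}. Closed sets containing A: {16, 17}, {16, 17, 18}.
Intersecting these: cl(A) = {16, 17}.
∂A = cl(A) ∖ int(A) = {16, 17} ∖ ∅ = {16, 17}.


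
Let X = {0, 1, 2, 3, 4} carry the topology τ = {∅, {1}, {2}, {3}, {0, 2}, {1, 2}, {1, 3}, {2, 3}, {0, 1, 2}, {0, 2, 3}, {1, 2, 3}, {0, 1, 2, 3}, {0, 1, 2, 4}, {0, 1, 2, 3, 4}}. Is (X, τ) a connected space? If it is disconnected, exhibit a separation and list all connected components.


(X, τ) is disconnected; components = [{3}, {0, 1, 2, 4}].

Find clopen sets (U ∈ τ with X ∖ U ∈ τ):
  U = ∅, X ∖ U = {0, 1, 2, 3, 4} — both open, so U is clopen.
  U = {3}, X ∖ U = {0, 1, 2, 4} — both open, so U is clopen.
  U = {0, 1, 2, 4}, X ∖ U = {3} — both open, so U is clopen.
  U = {0, 1, 2, 3, 4}, X ∖ U = ∅ — both open, so U is clopen.
Nontrivial clopen(s) exist: e.g. {3}. So (X, τ) is disconnected.
Compute connected components by grouping points that agree on all clopens:
  component: {3}
  component: {0, 1, 2, 4}
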